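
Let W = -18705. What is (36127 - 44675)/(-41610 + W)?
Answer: 8548/60315 ≈ 0.14172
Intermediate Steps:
(36127 - 44675)/(-41610 + W) = (36127 - 44675)/(-41610 - 18705) = -8548/(-60315) = -8548*(-1/60315) = 8548/60315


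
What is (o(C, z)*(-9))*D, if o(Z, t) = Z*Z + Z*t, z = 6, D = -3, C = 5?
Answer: 1485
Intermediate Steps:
o(Z, t) = Z² + Z*t
(o(C, z)*(-9))*D = ((5*(5 + 6))*(-9))*(-3) = ((5*11)*(-9))*(-3) = (55*(-9))*(-3) = -495*(-3) = 1485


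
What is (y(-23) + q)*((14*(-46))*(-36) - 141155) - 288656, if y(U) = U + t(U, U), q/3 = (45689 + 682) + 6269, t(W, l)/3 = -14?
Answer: -18622600861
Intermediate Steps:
t(W, l) = -42 (t(W, l) = 3*(-14) = -42)
q = 157920 (q = 3*((45689 + 682) + 6269) = 3*(46371 + 6269) = 3*52640 = 157920)
y(U) = -42 + U (y(U) = U - 42 = -42 + U)
(y(-23) + q)*((14*(-46))*(-36) - 141155) - 288656 = ((-42 - 23) + 157920)*((14*(-46))*(-36) - 141155) - 288656 = (-65 + 157920)*(-644*(-36) - 141155) - 288656 = 157855*(23184 - 141155) - 288656 = 157855*(-117971) - 288656 = -18622312205 - 288656 = -18622600861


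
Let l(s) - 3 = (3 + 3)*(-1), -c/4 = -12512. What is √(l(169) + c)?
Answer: √50045 ≈ 223.71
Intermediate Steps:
c = 50048 (c = -4*(-12512) = 50048)
l(s) = -3 (l(s) = 3 + (3 + 3)*(-1) = 3 + 6*(-1) = 3 - 6 = -3)
√(l(169) + c) = √(-3 + 50048) = √50045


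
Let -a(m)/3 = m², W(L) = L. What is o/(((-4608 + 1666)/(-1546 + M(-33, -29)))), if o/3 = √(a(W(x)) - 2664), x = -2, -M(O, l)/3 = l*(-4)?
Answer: 5682*I*√669/1471 ≈ 99.908*I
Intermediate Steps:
M(O, l) = 12*l (M(O, l) = -3*l*(-4) = -(-12)*l = 12*l)
a(m) = -3*m²
o = 6*I*√669 (o = 3*√(-3*(-2)² - 2664) = 3*√(-3*4 - 2664) = 3*√(-12 - 2664) = 3*√(-2676) = 3*(2*I*√669) = 6*I*√669 ≈ 155.19*I)
o/(((-4608 + 1666)/(-1546 + M(-33, -29)))) = (6*I*√669)/(((-4608 + 1666)/(-1546 + 12*(-29)))) = (6*I*√669)/((-2942/(-1546 - 348))) = (6*I*√669)/((-2942/(-1894))) = (6*I*√669)/((-2942*(-1/1894))) = (6*I*√669)/(1471/947) = (6*I*√669)*(947/1471) = 5682*I*√669/1471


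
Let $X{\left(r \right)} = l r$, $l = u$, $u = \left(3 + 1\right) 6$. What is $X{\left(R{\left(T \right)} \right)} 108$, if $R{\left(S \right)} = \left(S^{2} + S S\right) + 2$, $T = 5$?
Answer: $134784$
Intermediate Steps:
$u = 24$ ($u = 4 \cdot 6 = 24$)
$l = 24$
$R{\left(S \right)} = 2 + 2 S^{2}$ ($R{\left(S \right)} = \left(S^{2} + S^{2}\right) + 2 = 2 S^{2} + 2 = 2 + 2 S^{2}$)
$X{\left(r \right)} = 24 r$
$X{\left(R{\left(T \right)} \right)} 108 = 24 \left(2 + 2 \cdot 5^{2}\right) 108 = 24 \left(2 + 2 \cdot 25\right) 108 = 24 \left(2 + 50\right) 108 = 24 \cdot 52 \cdot 108 = 1248 \cdot 108 = 134784$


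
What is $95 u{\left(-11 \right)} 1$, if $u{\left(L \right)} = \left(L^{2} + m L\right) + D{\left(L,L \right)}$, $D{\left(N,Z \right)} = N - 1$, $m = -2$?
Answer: $12445$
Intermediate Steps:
$D{\left(N,Z \right)} = -1 + N$ ($D{\left(N,Z \right)} = N - 1 = -1 + N$)
$u{\left(L \right)} = -1 + L^{2} - L$ ($u{\left(L \right)} = \left(L^{2} - 2 L\right) + \left(-1 + L\right) = -1 + L^{2} - L$)
$95 u{\left(-11 \right)} 1 = 95 \left(-1 + \left(-11\right)^{2} - -11\right) 1 = 95 \left(-1 + 121 + 11\right) 1 = 95 \cdot 131 \cdot 1 = 12445 \cdot 1 = 12445$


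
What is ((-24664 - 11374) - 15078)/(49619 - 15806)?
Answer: -3932/2601 ≈ -1.5117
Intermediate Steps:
((-24664 - 11374) - 15078)/(49619 - 15806) = (-36038 - 15078)/33813 = -51116*1/33813 = -3932/2601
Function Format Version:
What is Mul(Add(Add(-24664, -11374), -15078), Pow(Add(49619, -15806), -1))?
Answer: Rational(-3932, 2601) ≈ -1.5117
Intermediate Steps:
Mul(Add(Add(-24664, -11374), -15078), Pow(Add(49619, -15806), -1)) = Mul(Add(-36038, -15078), Pow(33813, -1)) = Mul(-51116, Rational(1, 33813)) = Rational(-3932, 2601)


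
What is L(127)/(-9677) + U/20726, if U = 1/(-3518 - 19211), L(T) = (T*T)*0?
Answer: -1/471081254 ≈ -2.1228e-9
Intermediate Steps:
L(T) = 0 (L(T) = T²*0 = 0)
U = -1/22729 (U = 1/(-22729) = -1/22729 ≈ -4.3997e-5)
L(127)/(-9677) + U/20726 = 0/(-9677) - 1/22729/20726 = 0*(-1/9677) - 1/22729*1/20726 = 0 - 1/471081254 = -1/471081254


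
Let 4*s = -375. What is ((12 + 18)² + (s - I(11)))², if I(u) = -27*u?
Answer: 19474569/16 ≈ 1.2172e+6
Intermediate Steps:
s = -375/4 (s = (¼)*(-375) = -375/4 ≈ -93.750)
((12 + 18)² + (s - I(11)))² = ((12 + 18)² + (-375/4 - (-27)*11))² = (30² + (-375/4 - 1*(-297)))² = (900 + (-375/4 + 297))² = (900 + 813/4)² = (4413/4)² = 19474569/16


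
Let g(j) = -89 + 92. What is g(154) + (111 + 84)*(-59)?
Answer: -11502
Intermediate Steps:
g(j) = 3
g(154) + (111 + 84)*(-59) = 3 + (111 + 84)*(-59) = 3 + 195*(-59) = 3 - 11505 = -11502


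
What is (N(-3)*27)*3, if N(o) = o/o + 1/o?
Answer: 54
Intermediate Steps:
N(o) = 1 + 1/o
(N(-3)*27)*3 = (((1 - 3)/(-3))*27)*3 = (-⅓*(-2)*27)*3 = ((⅔)*27)*3 = 18*3 = 54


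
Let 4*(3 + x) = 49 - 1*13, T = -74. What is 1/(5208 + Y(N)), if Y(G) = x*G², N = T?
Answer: 1/38064 ≈ 2.6272e-5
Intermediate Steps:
N = -74
x = 6 (x = -3 + (49 - 1*13)/4 = -3 + (49 - 13)/4 = -3 + (¼)*36 = -3 + 9 = 6)
Y(G) = 6*G²
1/(5208 + Y(N)) = 1/(5208 + 6*(-74)²) = 1/(5208 + 6*5476) = 1/(5208 + 32856) = 1/38064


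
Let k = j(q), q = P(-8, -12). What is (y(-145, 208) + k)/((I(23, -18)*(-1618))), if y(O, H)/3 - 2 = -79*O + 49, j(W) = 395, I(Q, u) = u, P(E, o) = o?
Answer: 34913/29124 ≈ 1.1988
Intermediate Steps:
q = -12
k = 395
y(O, H) = 153 - 237*O (y(O, H) = 6 + 3*(-79*O + 49) = 6 + 3*(49 - 79*O) = 6 + (147 - 237*O) = 153 - 237*O)
(y(-145, 208) + k)/((I(23, -18)*(-1618))) = ((153 - 237*(-145)) + 395)/((-18*(-1618))) = ((153 + 34365) + 395)/29124 = (34518 + 395)*(1/29124) = 34913*(1/29124) = 34913/29124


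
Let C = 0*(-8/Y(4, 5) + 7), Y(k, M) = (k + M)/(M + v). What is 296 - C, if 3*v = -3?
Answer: 296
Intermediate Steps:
v = -1 (v = (1/3)*(-3) = -1)
Y(k, M) = (M + k)/(-1 + M) (Y(k, M) = (k + M)/(M - 1) = (M + k)/(-1 + M))
C = 0 (C = 0*(-8*(-1 + 5)/(5 + 4) + 7) = 0*(-8/(9/4) + 7) = 0*(-8/((1/4)*9) + 7) = 0*(-8/9/4 + 7) = 0*(-8*4/9 + 7) = 0*(-32/9 + 7) = 0*(31/9) = 0)
296 - C = 296 - 1*0 = 296 + 0 = 296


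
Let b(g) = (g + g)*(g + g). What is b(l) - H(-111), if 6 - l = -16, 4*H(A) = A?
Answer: 7855/4 ≈ 1963.8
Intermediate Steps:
H(A) = A/4
l = 22 (l = 6 - 1*(-16) = 6 + 16 = 22)
b(g) = 4*g**2 (b(g) = (2*g)*(2*g) = 4*g**2)
b(l) - H(-111) = 4*22**2 - (-111)/4 = 4*484 - 1*(-111/4) = 1936 + 111/4 = 7855/4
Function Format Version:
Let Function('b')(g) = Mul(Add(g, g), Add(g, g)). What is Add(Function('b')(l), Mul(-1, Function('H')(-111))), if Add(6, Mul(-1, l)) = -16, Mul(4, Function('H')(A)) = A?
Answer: Rational(7855, 4) ≈ 1963.8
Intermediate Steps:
Function('H')(A) = Mul(Rational(1, 4), A)
l = 22 (l = Add(6, Mul(-1, -16)) = Add(6, 16) = 22)
Function('b')(g) = Mul(4, Pow(g, 2)) (Function('b')(g) = Mul(Mul(2, g), Mul(2, g)) = Mul(4, Pow(g, 2)))
Add(Function('b')(l), Mul(-1, Function('H')(-111))) = Add(Mul(4, Pow(22, 2)), Mul(-1, Mul(Rational(1, 4), -111))) = Add(Mul(4, 484), Mul(-1, Rational(-111, 4))) = Add(1936, Rational(111, 4)) = Rational(7855, 4)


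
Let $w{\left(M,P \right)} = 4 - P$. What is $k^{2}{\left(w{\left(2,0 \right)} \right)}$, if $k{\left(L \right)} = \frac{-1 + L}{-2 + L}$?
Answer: $\frac{9}{4} \approx 2.25$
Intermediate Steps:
$k{\left(L \right)} = \frac{-1 + L}{-2 + L}$
$k^{2}{\left(w{\left(2,0 \right)} \right)} = \left(\frac{-1 + \left(4 - 0\right)}{-2 + \left(4 - 0\right)}\right)^{2} = \left(\frac{-1 + \left(4 + 0\right)}{-2 + \left(4 + 0\right)}\right)^{2} = \left(\frac{-1 + 4}{-2 + 4}\right)^{2} = \left(\frac{1}{2} \cdot 3\right)^{2} = \left(\frac{3}{2}\right)^{2} = \frac{9}{4}$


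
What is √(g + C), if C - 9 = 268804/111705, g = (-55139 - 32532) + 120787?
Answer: √413364009453945/111705 ≈ 182.01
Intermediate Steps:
g = 33116 (g = -87671 + 120787 = 33116)
C = 1274149/111705 (C = 9 + 268804/111705 = 1274149/111705 ≈ 11.406)
√(g + C) = √(33116 + 1274149/111705) = √(3700496929/111705) = √413364009453945/111705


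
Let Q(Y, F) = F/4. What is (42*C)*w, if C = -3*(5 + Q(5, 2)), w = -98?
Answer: 67914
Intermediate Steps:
Q(Y, F) = F/4 (Q(Y, F) = F*(¼) = F/4)
C = -33/2 (C = -3*(5 + (¼)*2) = -3*(5 + ½) = -3*11/2 = -33/2 ≈ -16.500)
(42*C)*w = (42*(-33/2))*(-98) = -693*(-98) = 67914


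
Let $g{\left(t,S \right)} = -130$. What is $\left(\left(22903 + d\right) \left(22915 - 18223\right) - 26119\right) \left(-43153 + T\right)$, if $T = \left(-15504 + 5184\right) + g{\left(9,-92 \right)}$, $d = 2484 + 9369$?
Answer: $-8739917315899$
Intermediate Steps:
$d = 11853$
$T = -10450$ ($T = \left(-15504 + 5184\right) - 130 = -10320 - 130 = -10450$)
$\left(\left(22903 + d\right) \left(22915 - 18223\right) - 26119\right) \left(-43153 + T\right) = \left(\left(22903 + 11853\right) \left(22915 - 18223\right) - 26119\right) \left(-43153 - 10450\right) = \left(34756 \cdot 4692 - 26119\right) \left(-53603\right) = \left(163075152 - 26119\right) \left(-53603\right) = 163049033 \left(-53603\right) = -8739917315899$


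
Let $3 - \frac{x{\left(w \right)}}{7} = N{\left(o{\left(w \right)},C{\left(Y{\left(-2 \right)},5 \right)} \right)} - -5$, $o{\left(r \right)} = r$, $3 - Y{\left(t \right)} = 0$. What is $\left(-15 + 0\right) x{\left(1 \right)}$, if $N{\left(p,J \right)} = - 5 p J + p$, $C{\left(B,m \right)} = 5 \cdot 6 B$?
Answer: $-46935$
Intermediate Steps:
$Y{\left(t \right)} = 3$ ($Y{\left(t \right)} = 3 - 0 = 3 + 0 = 3$)
$C{\left(B,m \right)} = 30 B$
$N{\left(p,J \right)} = p - 5 J p$ ($N{\left(p,J \right)} = - 5 J p + p = p - 5 J p$)
$x{\left(w \right)} = -14 + 3143 w$ ($x{\left(w \right)} = 21 - 7 \left(w \left(1 - 5 \cdot 30 \cdot 3\right) - -5\right) = 21 - 7 \left(w \left(1 - 450\right) + 5\right) = 21 - 7 \left(w \left(-449\right) + 5\right) = 21 - 7 \left(- 449 w + 5\right) = 21 - 7 \left(5 - 449 w\right) = 21 + \left(-35 + 3143 w\right) = -14 + 3143 w$)
$\left(-15 + 0\right) x{\left(1 \right)} = \left(-15 + 0\right) \left(-14 + 3143 \cdot 1\right) = - 15 \left(-14 + 3143\right) = \left(-15\right) 3129 = -46935$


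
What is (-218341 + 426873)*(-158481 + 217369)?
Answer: 12280032416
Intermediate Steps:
(-218341 + 426873)*(-158481 + 217369) = 208532*58888 = 12280032416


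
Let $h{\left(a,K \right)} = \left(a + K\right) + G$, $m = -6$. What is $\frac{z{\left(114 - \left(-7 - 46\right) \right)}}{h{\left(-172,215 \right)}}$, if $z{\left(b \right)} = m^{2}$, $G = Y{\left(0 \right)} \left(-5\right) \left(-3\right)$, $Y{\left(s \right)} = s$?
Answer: $\frac{36}{43} \approx 0.83721$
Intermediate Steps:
$G = 0$ ($G = 0 \left(-5\right) \left(-3\right) = 0 \left(-3\right) = 0$)
$h{\left(a,K \right)} = K + a$ ($h{\left(a,K \right)} = \left(a + K\right) + 0 = \left(K + a\right) + 0 = K + a$)
$z{\left(b \right)} = 36$ ($z{\left(b \right)} = \left(-6\right)^{2} = 36$)
$\frac{z{\left(114 - \left(-7 - 46\right) \right)}}{h{\left(-172,215 \right)}} = \frac{36}{215 - 172} = \frac{36}{43}$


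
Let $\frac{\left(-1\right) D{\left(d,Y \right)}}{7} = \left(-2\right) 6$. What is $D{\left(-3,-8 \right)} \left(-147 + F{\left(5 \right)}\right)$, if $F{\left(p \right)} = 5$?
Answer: $-11928$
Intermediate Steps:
$D{\left(d,Y \right)} = 84$ ($D{\left(d,Y \right)} = - 7 \left(\left(-2\right) 6\right) = \left(-7\right) \left(-12\right) = 84$)
$D{\left(-3,-8 \right)} \left(-147 + F{\left(5 \right)}\right) = 84 \left(-147 + 5\right) = 84 \left(-142\right) = -11928$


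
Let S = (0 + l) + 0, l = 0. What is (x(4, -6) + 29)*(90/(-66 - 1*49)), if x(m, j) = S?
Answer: -522/23 ≈ -22.696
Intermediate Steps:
S = 0 (S = (0 + 0) + 0 = 0 + 0 = 0)
x(m, j) = 0
(x(4, -6) + 29)*(90/(-66 - 1*49)) = (0 + 29)*(90/(-66 - 1*49)) = 29*(90/(-66 - 49)) = 29*(90/(-115)) = 29*(90*(-1/115)) = 29*(-18/23) = -522/23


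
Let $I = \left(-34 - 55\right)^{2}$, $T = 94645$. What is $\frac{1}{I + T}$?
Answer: $\frac{1}{102566} \approx 9.7498 \cdot 10^{-6}$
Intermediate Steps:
$I = 7921$ ($I = \left(-89\right)^{2} = 7921$)
$\frac{1}{I + T} = \frac{1}{7921 + 94645} = \frac{1}{102566}$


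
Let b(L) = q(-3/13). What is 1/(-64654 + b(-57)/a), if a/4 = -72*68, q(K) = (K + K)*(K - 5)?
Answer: -8112/524473249 ≈ -1.5467e-5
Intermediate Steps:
q(K) = 2*K*(-5 + K) (q(K) = (2*K)*(-5 + K) = 2*K*(-5 + K))
b(L) = 408/169 (b(L) = 2*(-3/13)*(-5 - 3/13) = 2*(-3/13)*(-68/13) = 408/169)
a = -19584 (a = 4*(-72*68) = 4*(-4896) = -19584)
1/(-64654 + b(-57)/a) = 1/(-64654 + (408/169)/(-19584)) = 1/(-64654 + (408/169)*(-1/19584)) = 1/(-64654 - 1/8112) = 1/(-524473249/8112) = -8112/524473249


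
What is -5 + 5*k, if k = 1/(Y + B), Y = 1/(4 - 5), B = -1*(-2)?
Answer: 0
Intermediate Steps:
B = 2
Y = -1 (Y = 1/(-1) = -1)
k = 1 (k = 1/(-1 + 2) = 1/1 = 1)
-5 + 5*k = -5 + 5*1 = -5 + 5 = 0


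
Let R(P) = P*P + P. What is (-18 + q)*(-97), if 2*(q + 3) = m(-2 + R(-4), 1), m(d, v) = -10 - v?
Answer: 5141/2 ≈ 2570.5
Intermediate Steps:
R(P) = P + P**2 (R(P) = P**2 + P = P + P**2)
q = -17/2 (q = -3 + (-10 - 1*1)/2 = -3 + (-10 - 1)/2 = -3 + (1/2)*(-11) = -3 - 11/2 = -17/2 ≈ -8.5000)
(-18 + q)*(-97) = (-18 - 17/2)*(-97) = -53/2*(-97) = 5141/2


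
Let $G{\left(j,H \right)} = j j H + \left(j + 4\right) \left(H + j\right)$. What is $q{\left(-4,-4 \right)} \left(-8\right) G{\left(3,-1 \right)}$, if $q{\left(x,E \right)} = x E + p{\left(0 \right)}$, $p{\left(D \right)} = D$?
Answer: $-640$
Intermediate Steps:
$q{\left(x,E \right)} = E x$ ($q{\left(x,E \right)} = x E + 0 = E x + 0 = E x$)
$G{\left(j,H \right)} = H j^{2} + \left(4 + j\right) \left(H + j\right)$ ($G{\left(j,H \right)} = j^{2} H + \left(4 + j\right) \left(H + j\right) = H j^{2} + \left(4 + j\right) \left(H + j\right)$)
$q{\left(-4,-4 \right)} \left(-8\right) G{\left(3,-1 \right)} = \left(-4\right) \left(-4\right) \left(-8\right) \left(3^{2} + 4 \left(-1\right) + 4 \cdot 3 - 3 - 3^{2}\right) = 16 \left(-8\right) \left(9 - 4 + 12 - 3 - 9\right) = - 128 \left(9 - 4 + 12 - 3 - 9\right) = \left(-128\right) 5 = -640$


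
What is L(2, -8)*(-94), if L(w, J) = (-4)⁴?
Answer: -24064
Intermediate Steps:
L(w, J) = 256
L(2, -8)*(-94) = 256*(-94) = -24064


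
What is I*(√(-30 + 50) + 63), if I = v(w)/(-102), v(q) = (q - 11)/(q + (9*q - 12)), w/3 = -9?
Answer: -133/1598 - 19*√5/7191 ≈ -0.089137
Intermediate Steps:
w = -27 (w = 3*(-9) = -27)
v(q) = (-11 + q)/(-12 + 10*q) (v(q) = (-11 + q)/(q + (-12 + 9*q)) = (-11 + q)/(-12 + 10*q))
I = -19/14382 (I = ((-11 - 27)/(2*(-6 + 5*(-27))))/(-102) = ((½)*(-38)/(-6 - 135))*(-1/102) = ((½)*(-38)/(-141))*(-1/102) = ((½)*(-1/141)*(-38))*(-1/102) = (19/141)*(-1/102) = -19/14382 ≈ -0.0013211)
I*(√(-30 + 50) + 63) = -19*(√(-30 + 50) + 63)/14382 = -19*(√20 + 63)/14382 = -19*(2*√5 + 63)/14382 = -19*(63 + 2*√5)/14382 = -133/1598 - 19*√5/7191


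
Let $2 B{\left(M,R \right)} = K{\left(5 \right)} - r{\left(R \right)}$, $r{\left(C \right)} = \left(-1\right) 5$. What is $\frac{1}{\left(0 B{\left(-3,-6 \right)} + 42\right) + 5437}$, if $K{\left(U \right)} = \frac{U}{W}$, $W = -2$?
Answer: $\frac{1}{5479} \approx 0.00018252$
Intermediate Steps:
$r{\left(C \right)} = -5$
$K{\left(U \right)} = - \frac{U}{2}$ ($K{\left(U \right)} = \frac{U}{-2} = U \left(- \frac{1}{2}\right) = - \frac{U}{2}$)
$B{\left(M,R \right)} = \frac{5}{4}$ ($B{\left(M,R \right)} = \frac{\left(- \frac{1}{2}\right) 5 - -5}{2} = \frac{- \frac{5}{2} + 5}{2} = \frac{1}{2} \cdot \frac{5}{2} = \frac{5}{4}$)
$\frac{1}{\left(0 B{\left(-3,-6 \right)} + 42\right) + 5437} = \frac{1}{\left(0 \cdot \frac{5}{4} + 42\right) + 5437} = \frac{1}{\left(0 + 42\right) + 5437} = \frac{1}{42 + 5437} = \frac{1}{5479}$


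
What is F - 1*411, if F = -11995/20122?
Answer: -8282137/20122 ≈ -411.60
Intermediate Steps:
F = -11995/20122 (F = -11995*1/20122 = -11995/20122 ≈ -0.59611)
F - 1*411 = -11995/20122 - 1*411 = -11995/20122 - 411 = -8282137/20122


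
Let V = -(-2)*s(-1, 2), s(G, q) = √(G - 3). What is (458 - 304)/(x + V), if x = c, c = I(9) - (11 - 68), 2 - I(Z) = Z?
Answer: 1925/629 - 154*I/629 ≈ 3.0604 - 0.24483*I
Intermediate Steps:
s(G, q) = √(-3 + G)
I(Z) = 2 - Z
c = 50 (c = (2 - 1*9) - (11 - 68) = (2 - 9) - 1*(-57) = -7 + 57 = 50)
V = 4*I (V = -(-2)*√(-3 - 1) = -(-2)*√(-4) = -(-2)*2*I = -(-4)*I = 4*I ≈ 4.0*I)
x = 50
(458 - 304)/(x + V) = (458 - 304)/(50 + 4*I) = 154*((50 - 4*I)/2516) = 77*(50 - 4*I)/1258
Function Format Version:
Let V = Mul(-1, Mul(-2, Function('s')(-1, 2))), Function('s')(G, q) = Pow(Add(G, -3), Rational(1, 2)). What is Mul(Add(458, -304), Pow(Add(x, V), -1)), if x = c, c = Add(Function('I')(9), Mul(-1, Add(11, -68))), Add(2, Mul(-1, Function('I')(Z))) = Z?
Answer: Add(Rational(1925, 629), Mul(Rational(-154, 629), I)) ≈ Add(3.0604, Mul(-0.24483, I))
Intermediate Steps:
Function('s')(G, q) = Pow(Add(-3, G), Rational(1, 2))
Function('I')(Z) = Add(2, Mul(-1, Z))
c = 50 (c = Add(Add(2, Mul(-1, 9)), Mul(-1, Add(11, -68))) = Add(Add(2, -9), Mul(-1, -57)) = Add(-7, 57) = 50)
V = Mul(4, I) (V = Mul(-1, Mul(-2, Pow(Add(-3, -1), Rational(1, 2)))) = Mul(-1, Mul(-2, Pow(-4, Rational(1, 2)))) = Mul(-1, Mul(-2, Mul(2, I))) = Mul(-1, Mul(-4, I)) = Mul(4, I) ≈ Mul(4.0000, I))
x = 50
Mul(Add(458, -304), Pow(Add(x, V), -1)) = Mul(Add(458, -304), Pow(Add(50, Mul(4, I)), -1)) = Mul(154, Mul(Rational(1, 2516), Add(50, Mul(-4, I)))) = Mul(Rational(77, 1258), Add(50, Mul(-4, I)))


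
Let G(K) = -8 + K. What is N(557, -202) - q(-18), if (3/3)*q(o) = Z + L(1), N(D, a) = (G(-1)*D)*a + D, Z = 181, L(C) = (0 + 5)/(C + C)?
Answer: 2025999/2 ≈ 1.0130e+6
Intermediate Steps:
L(C) = 5/(2*C) (L(C) = 5/((2*C)) = 5*(1/(2*C)) = 5/(2*C))
N(D, a) = D - 9*D*a (N(D, a) = ((-8 - 1)*D)*a + D = (-9*D)*a + D = -9*D*a + D = D - 9*D*a)
q(o) = 367/2 (q(o) = 181 + (5/2)/1 = 181 + (5/2)*1 = 181 + 5/2 = 367/2)
N(557, -202) - q(-18) = 557*(1 - 9*(-202)) - 1*367/2 = 557*(1 + 1818) - 367/2 = 557*1819 - 367/2 = 1013183 - 367/2 = 2025999/2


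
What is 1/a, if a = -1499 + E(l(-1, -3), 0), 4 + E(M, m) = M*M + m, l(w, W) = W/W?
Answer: -1/1502 ≈ -0.00066578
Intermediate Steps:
l(w, W) = 1
E(M, m) = -4 + m + M² (E(M, m) = -4 + (M*M + m) = -4 + (M² + m) = -4 + (m + M²) = -4 + m + M²)
a = -1502 (a = -1499 + (-4 + 0 + 1²) = -1499 + (-4 + 0 + 1) = -1499 - 3 = -1502)
1/a = 1/(-1502) = -1/1502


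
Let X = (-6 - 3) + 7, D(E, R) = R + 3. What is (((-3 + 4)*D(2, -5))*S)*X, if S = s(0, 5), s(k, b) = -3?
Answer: -12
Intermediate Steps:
D(E, R) = 3 + R
S = -3
X = -2 (X = -9 + 7 = -2)
(((-3 + 4)*D(2, -5))*S)*X = (((-3 + 4)*(3 - 5))*(-3))*(-2) = ((1*(-2))*(-3))*(-2) = -2*(-3)*(-2) = 6*(-2) = -12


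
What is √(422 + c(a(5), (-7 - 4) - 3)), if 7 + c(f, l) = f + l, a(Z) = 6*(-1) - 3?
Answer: 14*√2 ≈ 19.799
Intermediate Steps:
a(Z) = -9 (a(Z) = -6 - 3 = -9)
c(f, l) = -7 + f + l (c(f, l) = -7 + (f + l) = -7 + f + l)
√(422 + c(a(5), (-7 - 4) - 3)) = √(422 + (-7 - 9 + ((-7 - 4) - 3))) = √(422 + (-7 - 9 + (-11 - 3))) = √(422 + (-7 - 9 - 14)) = √(422 - 30) = √392 = 14*√2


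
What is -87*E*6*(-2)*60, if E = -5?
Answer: -313200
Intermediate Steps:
-87*E*6*(-2)*60 = -87*(-5*6)*(-2)*60 = -(-2610)*(-2)*60 = -87*60*60 = -5220*60 = -313200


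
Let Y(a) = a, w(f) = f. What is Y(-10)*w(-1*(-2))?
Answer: -20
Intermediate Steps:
Y(-10)*w(-1*(-2)) = -(-10)*(-2) = -10*2 = -20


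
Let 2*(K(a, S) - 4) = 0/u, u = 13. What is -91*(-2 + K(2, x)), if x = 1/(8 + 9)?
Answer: -182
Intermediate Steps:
x = 1/17 ≈ 0.058824
K(a, S) = 4 (K(a, S) = 4 + (0/13)/2 = 4 + (0*(1/13))/2 = 4 + (½)*0 = 4 + 0 = 4)
-91*(-2 + K(2, x)) = -91*(-2 + 4) = -91*2 = -182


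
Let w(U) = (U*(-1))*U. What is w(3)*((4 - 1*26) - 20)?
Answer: 378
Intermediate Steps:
w(U) = -U**2 (w(U) = (-U)*U = -U**2)
w(3)*((4 - 1*26) - 20) = (-1*3**2)*((4 - 1*26) - 20) = (-1*9)*((4 - 26) - 20) = -9*(-22 - 20) = -9*(-42) = 378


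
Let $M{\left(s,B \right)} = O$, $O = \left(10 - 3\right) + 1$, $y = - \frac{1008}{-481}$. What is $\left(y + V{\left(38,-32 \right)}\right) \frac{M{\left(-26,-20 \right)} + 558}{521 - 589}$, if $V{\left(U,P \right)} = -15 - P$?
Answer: $- \frac{2599355}{16354} \approx -158.94$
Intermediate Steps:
$y = \frac{1008}{481}$ ($y = \left(-1008\right) \left(- \frac{1}{481}\right) = \frac{1008}{481} \approx 2.0956$)
$O = 8$ ($O = \left(10 + \left(-4 + 1\right)\right) + 1 = \left(10 - 3\right) + 1 = 7 + 1 = 8$)
$M{\left(s,B \right)} = 8$
$\left(y + V{\left(38,-32 \right)}\right) \frac{M{\left(-26,-20 \right)} + 558}{521 - 589} = \left(\frac{1008}{481} - -17\right) \frac{8 + 558}{521 - 589} = \left(\frac{1008}{481} + \left(-15 + 32\right)\right) \frac{566}{-68} = \left(\frac{1008}{481} + 17\right) 566 \left(- \frac{1}{68}\right) = \frac{9185}{481} \left(- \frac{283}{34}\right) = - \frac{2599355}{16354}$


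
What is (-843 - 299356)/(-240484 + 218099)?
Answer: 300199/22385 ≈ 13.411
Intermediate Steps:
(-843 - 299356)/(-240484 + 218099) = -300199/(-22385) = -300199*(-1/22385) = 300199/22385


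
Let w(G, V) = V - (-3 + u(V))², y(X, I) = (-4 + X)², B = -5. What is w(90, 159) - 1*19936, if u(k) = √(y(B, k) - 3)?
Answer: -19864 + 6*√78 ≈ -19811.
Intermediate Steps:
u(k) = √78 (u(k) = √((-4 - 5)² - 3) = √((-9)² - 3) = √(81 - 3) = √78)
w(G, V) = V - (-3 + √78)²
w(90, 159) - 1*19936 = (159 - (3 - √78)²) - 1*19936 = (159 - (3 - √78)²) - 19936 = -19777 - (3 - √78)²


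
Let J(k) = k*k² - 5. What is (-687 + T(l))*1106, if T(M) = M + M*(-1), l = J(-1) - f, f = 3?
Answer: -759822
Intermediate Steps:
J(k) = -5 + k³ (J(k) = k³ - 5 = -5 + k³)
l = -9 (l = (-5 + (-1)³) - 1*3 = (-5 - 1) - 3 = -6 - 3 = -9)
T(M) = 0 (T(M) = M - M = 0)
(-687 + T(l))*1106 = (-687 + 0)*1106 = -687*1106 = -759822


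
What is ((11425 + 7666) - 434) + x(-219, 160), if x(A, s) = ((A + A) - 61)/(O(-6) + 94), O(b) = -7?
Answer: 1622660/87 ≈ 18651.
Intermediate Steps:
x(A, s) = -61/87 + 2*A/87 (x(A, s) = ((A + A) - 61)/(-7 + 94) = (2*A - 61)/87 = (-61 + 2*A)*(1/87) = -61/87 + 2*A/87)
((11425 + 7666) - 434) + x(-219, 160) = ((11425 + 7666) - 434) + (-61/87 + (2/87)*(-219)) = (19091 - 434) + (-61/87 - 146/29) = 18657 - 499/87 = 1622660/87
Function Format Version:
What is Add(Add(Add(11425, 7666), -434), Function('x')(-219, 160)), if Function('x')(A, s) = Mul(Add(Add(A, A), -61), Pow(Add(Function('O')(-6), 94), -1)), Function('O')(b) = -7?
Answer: Rational(1622660, 87) ≈ 18651.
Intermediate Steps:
Function('x')(A, s) = Add(Rational(-61, 87), Mul(Rational(2, 87), A)) (Function('x')(A, s) = Mul(Add(Add(A, A), -61), Pow(Add(-7, 94), -1)) = Mul(Add(Mul(2, A), -61), Pow(87, -1)) = Mul(Add(-61, Mul(2, A)), Rational(1, 87)) = Add(Rational(-61, 87), Mul(Rational(2, 87), A)))
Add(Add(Add(11425, 7666), -434), Function('x')(-219, 160)) = Add(Add(Add(11425, 7666), -434), Add(Rational(-61, 87), Mul(Rational(2, 87), -219))) = Add(Add(19091, -434), Add(Rational(-61, 87), Rational(-146, 29))) = Add(18657, Rational(-499, 87)) = Rational(1622660, 87)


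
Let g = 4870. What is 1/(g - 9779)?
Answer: -1/4909 ≈ -0.00020371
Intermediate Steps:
1/(g - 9779) = 1/(4870 - 9779) = 1/(-4909) = -1/4909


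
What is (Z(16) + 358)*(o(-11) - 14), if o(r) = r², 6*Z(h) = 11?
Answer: 231013/6 ≈ 38502.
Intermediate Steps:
Z(h) = 11/6 (Z(h) = (⅙)*11 = 11/6)
(Z(16) + 358)*(o(-11) - 14) = (11/6 + 358)*((-11)² - 14) = 2159*(121 - 14)/6 = (2159/6)*107 = 231013/6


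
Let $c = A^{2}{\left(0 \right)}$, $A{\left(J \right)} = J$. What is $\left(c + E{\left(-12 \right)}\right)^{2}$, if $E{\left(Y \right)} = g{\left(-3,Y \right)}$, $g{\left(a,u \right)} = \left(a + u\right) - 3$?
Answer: $324$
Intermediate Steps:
$g{\left(a,u \right)} = -3 + a + u$
$E{\left(Y \right)} = -6 + Y$ ($E{\left(Y \right)} = -3 - 3 + Y = -6 + Y$)
$c = 0$ ($c = 0^{2} = 0$)
$\left(c + E{\left(-12 \right)}\right)^{2} = \left(0 - 18\right)^{2} = \left(-18\right)^{2} = 324$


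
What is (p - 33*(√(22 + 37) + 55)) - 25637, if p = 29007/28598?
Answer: -785043289/28598 - 33*√59 ≈ -27704.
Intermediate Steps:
p = 29007/28598 (p = 29007*(1/28598) = 29007/28598 ≈ 1.0143)
(p - 33*(√(22 + 37) + 55)) - 25637 = (29007/28598 - 33*(√(22 + 37) + 55)) - 25637 = (29007/28598 - 33*(√59 + 55)) - 25637 = (29007/28598 - 33*(55 + √59)) - 25637 = (29007/28598 + (-1815 - 33*√59)) - 25637 = (-51876363/28598 - 33*√59) - 25637 = -785043289/28598 - 33*√59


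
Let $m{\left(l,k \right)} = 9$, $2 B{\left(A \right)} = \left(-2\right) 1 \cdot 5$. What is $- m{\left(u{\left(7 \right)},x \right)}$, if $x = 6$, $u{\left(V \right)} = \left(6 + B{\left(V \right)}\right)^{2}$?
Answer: $-9$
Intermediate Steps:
$B{\left(A \right)} = -5$ ($B{\left(A \right)} = \frac{\left(-2\right) 1 \cdot 5}{2} = \frac{\left(-2\right) 5}{2} = \frac{1}{2} \left(-10\right) = -5$)
$u{\left(V \right)} = 1$ ($u{\left(V \right)} = \left(6 - 5\right)^{2} = 1^{2} = 1$)
$- m{\left(u{\left(7 \right)},x \right)} = \left(-1\right) 9 = -9$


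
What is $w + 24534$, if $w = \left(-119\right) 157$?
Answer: $5851$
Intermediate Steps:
$w = -18683$
$w + 24534 = -18683 + 24534 = 5851$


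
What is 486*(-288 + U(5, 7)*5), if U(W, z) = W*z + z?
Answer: -37908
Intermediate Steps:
U(W, z) = z + W*z
486*(-288 + U(5, 7)*5) = 486*(-288 + (7*(1 + 5))*5) = 486*(-288 + (7*6)*5) = 486*(-288 + 42*5) = 486*(-288 + 210) = 486*(-78) = -37908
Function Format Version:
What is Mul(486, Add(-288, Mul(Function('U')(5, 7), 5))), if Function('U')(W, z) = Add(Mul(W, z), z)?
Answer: -37908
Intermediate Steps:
Function('U')(W, z) = Add(z, Mul(W, z))
Mul(486, Add(-288, Mul(Function('U')(5, 7), 5))) = Mul(486, Add(-288, Mul(Mul(7, Add(1, 5)), 5))) = Mul(486, Add(-288, Mul(Mul(7, 6), 5))) = Mul(486, Add(-288, Mul(42, 5))) = Mul(486, Add(-288, 210)) = Mul(486, -78) = -37908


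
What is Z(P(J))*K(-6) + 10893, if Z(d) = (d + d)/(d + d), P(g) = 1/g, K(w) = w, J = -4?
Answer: 10887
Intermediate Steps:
Z(d) = 1 (Z(d) = (2*d)/((2*d)) = (2*d)*(1/(2*d)) = 1)
Z(P(J))*K(-6) + 10893 = 1*(-6) + 10893 = -6 + 10893 = 10887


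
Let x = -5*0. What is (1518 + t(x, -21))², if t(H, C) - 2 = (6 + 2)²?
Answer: 2509056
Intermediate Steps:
x = 0
t(H, C) = 66 (t(H, C) = 2 + (6 + 2)² = 2 + 8² = 2 + 64 = 66)
(1518 + t(x, -21))² = (1518 + 66)² = 1584² = 2509056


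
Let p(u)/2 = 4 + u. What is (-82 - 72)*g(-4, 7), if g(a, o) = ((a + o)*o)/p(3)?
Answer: -231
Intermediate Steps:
p(u) = 8 + 2*u (p(u) = 2*(4 + u) = 8 + 2*u)
g(a, o) = o*(a + o)/14 (g(a, o) = ((a + o)*o)/(8 + 2*3) = (o*(a + o))/(8 + 6) = (o*(a + o))/14 = (o*(a + o))*(1/14) = o*(a + o)/14)
(-82 - 72)*g(-4, 7) = (-82 - 72)*((1/14)*7*(-4 + 7)) = -11*7*3 = -154*3/2 = -231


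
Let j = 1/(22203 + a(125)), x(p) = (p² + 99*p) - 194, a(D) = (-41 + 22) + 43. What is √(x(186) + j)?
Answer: √26093191785891/22227 ≈ 229.82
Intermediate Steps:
a(D) = 24 (a(D) = -19 + 43 = 24)
x(p) = -194 + p² + 99*p
j = 1/22227 (j = 1/(22203 + 24) = 1/22227 ≈ 4.4990e-5)
√(x(186) + j) = √((-194 + 186² + 99*186) + 1/22227) = √((-194 + 34596 + 18414) + 1/22227) = √(52816 + 1/22227) = √(1173941233/22227) = √26093191785891/22227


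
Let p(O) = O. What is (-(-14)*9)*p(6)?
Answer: 756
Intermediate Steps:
(-(-14)*9)*p(6) = -(-14)*9*6 = -14*(-9)*6 = 126*6 = 756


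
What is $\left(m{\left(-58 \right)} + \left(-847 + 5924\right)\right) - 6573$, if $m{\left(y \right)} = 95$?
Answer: $-1401$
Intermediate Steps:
$\left(m{\left(-58 \right)} + \left(-847 + 5924\right)\right) - 6573 = \left(95 + \left(-847 + 5924\right)\right) - 6573 = \left(95 + 5077\right) - 6573 = 5172 - 6573 = -1401$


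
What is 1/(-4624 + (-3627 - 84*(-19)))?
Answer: -1/6655 ≈ -0.00015026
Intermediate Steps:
1/(-4624 + (-3627 - 84*(-19))) = 1/(-4624 + (-3627 - 1*(-1596))) = 1/(-4624 + (-3627 + 1596)) = 1/(-4624 - 2031) = 1/(-6655) = -1/6655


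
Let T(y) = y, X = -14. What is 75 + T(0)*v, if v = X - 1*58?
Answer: 75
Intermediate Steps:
v = -72 (v = -14 - 1*58 = -14 - 58 = -72)
75 + T(0)*v = 75 + 0*(-72) = 75 + 0 = 75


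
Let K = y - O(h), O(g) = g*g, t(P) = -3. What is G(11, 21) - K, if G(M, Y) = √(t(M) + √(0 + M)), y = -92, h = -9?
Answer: 173 + √(-3 + √11) ≈ 173.56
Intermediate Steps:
O(g) = g²
G(M, Y) = √(-3 + √M) (G(M, Y) = √(-3 + √(0 + M)) = √(-3 + √M))
K = -173 (K = -92 - 1*(-9)² = -92 - 1*81 = -92 - 81 = -173)
G(11, 21) - K = √(-3 + √11) - 1*(-173) = √(-3 + √11) + 173 = 173 + √(-3 + √11)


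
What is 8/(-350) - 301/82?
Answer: -53003/14350 ≈ -3.6936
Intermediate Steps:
8/(-350) - 301/82 = 8*(-1/350) - 301*1/82 = -4/175 - 301/82 = -53003/14350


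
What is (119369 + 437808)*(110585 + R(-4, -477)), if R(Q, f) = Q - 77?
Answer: 61570287208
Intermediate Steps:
R(Q, f) = -77 + Q
(119369 + 437808)*(110585 + R(-4, -477)) = (119369 + 437808)*(110585 + (-77 - 4)) = 557177*(110585 - 81) = 557177*110504 = 61570287208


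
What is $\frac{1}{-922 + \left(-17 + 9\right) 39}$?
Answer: $- \frac{1}{1234} \approx -0.00081037$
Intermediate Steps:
$\frac{1}{-922 + \left(-17 + 9\right) 39} = \frac{1}{-922 - 312} = \frac{1}{-1234} = - \frac{1}{1234}$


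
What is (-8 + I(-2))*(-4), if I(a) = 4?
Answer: 16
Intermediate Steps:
(-8 + I(-2))*(-4) = (-8 + 4)*(-4) = -4*(-4) = 16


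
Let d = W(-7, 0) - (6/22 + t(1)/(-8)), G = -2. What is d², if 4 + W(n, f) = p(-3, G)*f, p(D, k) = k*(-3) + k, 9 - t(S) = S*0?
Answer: 76729/7744 ≈ 9.9082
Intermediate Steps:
t(S) = 9 (t(S) = 9 - S*0 = 9 - 1*0 = 9 + 0 = 9)
p(D, k) = -2*k (p(D, k) = -3*k + k = -2*k)
W(n, f) = -4 + 4*f (W(n, f) = -4 + (-2*(-2))*f = -4 + 4*f)
d = -277/88 (d = (-4 + 4*0) - (6/22 + 9/(-8)) = (-4 + 0) - (6*(1/22) + 9*(-⅛)) = -4 - (3/11 - 9/8) = -4 - 1*(-75/88) = -4 + 75/88 = -277/88 ≈ -3.1477)
d² = (-277/88)² = 76729/7744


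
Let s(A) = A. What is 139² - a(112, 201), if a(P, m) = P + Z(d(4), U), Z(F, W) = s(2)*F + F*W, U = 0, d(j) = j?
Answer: 19201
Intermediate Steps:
Z(F, W) = 2*F + F*W
a(P, m) = 8 + P (a(P, m) = P + 4*(2 + 0) = P + 4*2 = P + 8 = 8 + P)
139² - a(112, 201) = 139² - (8 + 112) = 19321 - 1*120 = 19321 - 120 = 19201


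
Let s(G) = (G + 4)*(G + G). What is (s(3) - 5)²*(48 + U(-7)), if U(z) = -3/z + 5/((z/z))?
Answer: 512006/7 ≈ 73144.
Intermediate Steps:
s(G) = 2*G*(4 + G) (s(G) = (4 + G)*(2*G) = 2*G*(4 + G))
U(z) = 5 - 3/z (U(z) = -3/z + 5/1 = -3/z + 5*1 = -3/z + 5 = 5 - 3/z)
(s(3) - 5)²*(48 + U(-7)) = (2*3*(4 + 3) - 5)²*(48 + (5 - 3/(-7))) = (2*3*7 - 5)²*(48 + (5 - 3*(-⅐))) = (42 - 5)²*(48 + (5 + 3/7)) = 37²*(48 + 38/7) = 1369*(374/7) = 512006/7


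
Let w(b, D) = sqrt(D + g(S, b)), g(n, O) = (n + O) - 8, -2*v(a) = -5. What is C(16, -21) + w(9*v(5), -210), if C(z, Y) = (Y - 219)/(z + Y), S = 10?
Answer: 48 + I*sqrt(742)/2 ≈ 48.0 + 13.62*I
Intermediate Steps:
v(a) = 5/2 (v(a) = -1/2*(-5) = 5/2)
C(z, Y) = (-219 + Y)/(Y + z)
g(n, O) = -8 + O + n (g(n, O) = (O + n) - 8 = -8 + O + n)
w(b, D) = sqrt(2 + D + b) (w(b, D) = sqrt(D + (-8 + b + 10)) = sqrt(D + (2 + b)) = sqrt(2 + D + b))
C(16, -21) + w(9*v(5), -210) = (-219 - 21)/(-21 + 16) + sqrt(2 - 210 + 9*(5/2)) = -240/(-5) + sqrt(2 - 210 + 45/2) = -1/5*(-240) + sqrt(-371/2) = 48 + I*sqrt(742)/2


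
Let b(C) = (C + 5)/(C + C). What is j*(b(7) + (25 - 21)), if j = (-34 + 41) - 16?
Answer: -306/7 ≈ -43.714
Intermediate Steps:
b(C) = (5 + C)/(2*C) (b(C) = (5 + C)/((2*C)) = (5 + C)*(1/(2*C)) = (5 + C)/(2*C))
j = -9 (j = 7 - 16 = -9)
j*(b(7) + (25 - 21)) = -9*((½)*(5 + 7)/7 + (25 - 21)) = -9*((½)*(⅐)*12 + 4) = -9*(6/7 + 4) = -9*34/7 = -306/7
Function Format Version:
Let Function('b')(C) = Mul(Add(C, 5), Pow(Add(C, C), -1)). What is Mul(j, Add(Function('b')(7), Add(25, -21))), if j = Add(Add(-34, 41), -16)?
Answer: Rational(-306, 7) ≈ -43.714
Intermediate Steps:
Function('b')(C) = Mul(Rational(1, 2), Pow(C, -1), Add(5, C)) (Function('b')(C) = Mul(Add(5, C), Pow(Mul(2, C), -1)) = Mul(Add(5, C), Mul(Rational(1, 2), Pow(C, -1))) = Mul(Rational(1, 2), Pow(C, -1), Add(5, C)))
j = -9 (j = Add(7, -16) = -9)
Mul(j, Add(Function('b')(7), Add(25, -21))) = Mul(-9, Add(Mul(Rational(1, 2), Pow(7, -1), Add(5, 7)), Add(25, -21))) = Mul(-9, Add(Mul(Rational(1, 2), Rational(1, 7), 12), 4)) = Mul(-9, Add(Rational(6, 7), 4)) = Mul(-9, Rational(34, 7)) = Rational(-306, 7)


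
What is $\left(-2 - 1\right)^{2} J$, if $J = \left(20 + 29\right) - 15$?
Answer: $306$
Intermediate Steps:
$J = 34$ ($J = 49 - 15 = 34$)
$\left(-2 - 1\right)^{2} J = \left(-2 - 1\right)^{2} \cdot 34 = \left(-3\right)^{2} \cdot 34 = 9 \cdot 34 = 306$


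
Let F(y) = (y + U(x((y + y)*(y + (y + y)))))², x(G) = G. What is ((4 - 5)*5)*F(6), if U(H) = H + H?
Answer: -959220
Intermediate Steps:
U(H) = 2*H
F(y) = (y + 12*y²)² (F(y) = (y + 2*((y + y)*(y + (y + y))))² = (y + 2*((2*y)*(y + 2*y)))² = (y + 2*((2*y)*(3*y)))² = (y + 2*(6*y²))² = (y + 12*y²)²)
((4 - 5)*5)*F(6) = ((4 - 5)*5)*(6²*(1 + 12*6)²) = (-1*5)*(36*(1 + 72)²) = -180*73² = -180*5329 = -5*191844 = -959220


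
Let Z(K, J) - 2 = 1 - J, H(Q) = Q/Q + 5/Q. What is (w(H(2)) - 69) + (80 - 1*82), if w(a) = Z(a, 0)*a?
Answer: -121/2 ≈ -60.500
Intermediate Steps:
H(Q) = 1 + 5/Q
Z(K, J) = 3 - J (Z(K, J) = 2 + (1 - J) = 3 - J)
w(a) = 3*a (w(a) = (3 - 1*0)*a = (3 + 0)*a = 3*a)
(w(H(2)) - 69) + (80 - 1*82) = (3*((5 + 2)/2) - 69) + (80 - 1*82) = (3*((½)*7) - 69) + (80 - 82) = (3*(7/2) - 69) - 2 = (21/2 - 69) - 2 = -117/2 - 2 = -121/2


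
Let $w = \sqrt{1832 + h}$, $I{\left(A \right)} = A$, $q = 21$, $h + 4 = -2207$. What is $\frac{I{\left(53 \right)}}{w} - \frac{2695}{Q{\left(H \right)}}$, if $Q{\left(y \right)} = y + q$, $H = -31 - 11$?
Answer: $\frac{385}{3} - \frac{53 i \sqrt{379}}{379} \approx 128.33 - 2.7224 i$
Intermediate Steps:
$h = -2211$ ($h = -4 - 2207 = -2211$)
$w = i \sqrt{379}$ ($w = \sqrt{1832 - 2211} = \sqrt{-379} = i \sqrt{379} \approx 19.468 i$)
$H = -42$ ($H = -31 - 11 = -42$)
$Q{\left(y \right)} = 21 + y$ ($Q{\left(y \right)} = y + 21 = 21 + y$)
$\frac{I{\left(53 \right)}}{w} - \frac{2695}{Q{\left(H \right)}} = \frac{53}{i \sqrt{379}} - \frac{2695}{21 - 42} = 53 \left(- \frac{i \sqrt{379}}{379}\right) - \frac{2695}{-21} = - \frac{53 i \sqrt{379}}{379} - - \frac{385}{3} = - \frac{53 i \sqrt{379}}{379} + \frac{385}{3} = \frac{385}{3} - \frac{53 i \sqrt{379}}{379}$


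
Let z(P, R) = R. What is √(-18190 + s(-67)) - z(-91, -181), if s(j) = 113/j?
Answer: 181 + 3*I*√9073609/67 ≈ 181.0 + 134.88*I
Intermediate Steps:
√(-18190 + s(-67)) - z(-91, -181) = √(-18190 + 113/(-67)) - 1*(-181) = √(-18190 + 113*(-1/67)) + 181 = √(-18190 - 113/67) + 181 = √(-1218843/67) + 181 = 3*I*√9073609/67 + 181 = 181 + 3*I*√9073609/67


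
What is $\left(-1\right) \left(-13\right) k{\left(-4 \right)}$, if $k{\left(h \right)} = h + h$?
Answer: $-104$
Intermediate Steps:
$k{\left(h \right)} = 2 h$
$\left(-1\right) \left(-13\right) k{\left(-4 \right)} = \left(-1\right) \left(-13\right) 2 \left(-4\right) = 13 \left(-8\right) = -104$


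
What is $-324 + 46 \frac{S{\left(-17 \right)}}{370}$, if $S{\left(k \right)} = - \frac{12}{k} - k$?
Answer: $- \frac{1012057}{3145} \approx -321.8$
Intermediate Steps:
$S{\left(k \right)} = - k - \frac{12}{k}$
$-324 + 46 \frac{S{\left(-17 \right)}}{370} = -324 + 46 \frac{\left(-1\right) \left(-17\right) - \frac{12}{-17}}{370} = -324 + 46 \left(17 - - \frac{12}{17}\right) \frac{1}{370} = -324 + 46 \left(17 + \frac{12}{17}\right) \frac{1}{370} = -324 + 46 \cdot \frac{301}{17} \cdot \frac{1}{370} = -324 + 46 \cdot \frac{301}{6290} = -324 + \frac{6923}{3145} = - \frac{1012057}{3145}$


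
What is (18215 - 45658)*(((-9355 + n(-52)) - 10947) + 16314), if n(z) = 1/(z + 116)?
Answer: 7004304333/64 ≈ 1.0944e+8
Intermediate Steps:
n(z) = 1/(116 + z)
(18215 - 45658)*(((-9355 + n(-52)) - 10947) + 16314) = (18215 - 45658)*(((-9355 + 1/(116 - 52)) - 10947) + 16314) = -27443*(((-9355 + 1/64) - 10947) + 16314) = -27443*((-598719/64 - 10947) + 16314) = -27443*(-1299327/64 + 16314) = -27443*(-255231/64) = 7004304333/64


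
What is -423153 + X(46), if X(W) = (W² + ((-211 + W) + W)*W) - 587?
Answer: -427098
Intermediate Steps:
X(W) = -587 + W² + W*(-211 + 2*W) (X(W) = (W² + (-211 + 2*W)*W) - 587 = (W² + W*(-211 + 2*W)) - 587 = -587 + W² + W*(-211 + 2*W))
-423153 + X(46) = -423153 + (-587 - 211*46 + 3*46²) = -423153 + (-587 - 9706 + 3*2116) = -423153 + (-587 - 9706 + 6348) = -423153 - 3945 = -427098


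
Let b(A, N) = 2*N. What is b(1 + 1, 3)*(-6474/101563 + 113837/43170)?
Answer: 11282144651/730745785 ≈ 15.439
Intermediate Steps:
b(1 + 1, 3)*(-6474/101563 + 113837/43170) = (2*3)*(-6474/101563 + 113837/43170) = 6*(-6474*1/101563 + 113837*(1/43170)) = 6*(-6474/101563 + 113837/43170) = 6*(11282144651/4384474710) = 11282144651/730745785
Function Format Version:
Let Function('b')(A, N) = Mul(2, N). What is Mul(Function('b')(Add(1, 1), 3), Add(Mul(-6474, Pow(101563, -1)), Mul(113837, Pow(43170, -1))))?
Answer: Rational(11282144651, 730745785) ≈ 15.439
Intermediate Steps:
Mul(Function('b')(Add(1, 1), 3), Add(Mul(-6474, Pow(101563, -1)), Mul(113837, Pow(43170, -1)))) = Mul(Mul(2, 3), Add(Mul(-6474, Pow(101563, -1)), Mul(113837, Pow(43170, -1)))) = Mul(6, Add(Mul(-6474, Rational(1, 101563)), Mul(113837, Rational(1, 43170)))) = Mul(6, Add(Rational(-6474, 101563), Rational(113837, 43170))) = Mul(6, Rational(11282144651, 4384474710)) = Rational(11282144651, 730745785)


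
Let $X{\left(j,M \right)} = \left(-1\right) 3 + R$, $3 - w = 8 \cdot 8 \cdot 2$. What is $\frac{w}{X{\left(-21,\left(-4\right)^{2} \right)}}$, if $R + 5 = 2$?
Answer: $\frac{125}{6} \approx 20.833$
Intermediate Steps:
$R = -3$ ($R = -5 + 2 = -3$)
$w = -125$ ($w = 3 - 8 \cdot 8 \cdot 2 = 3 - 64 \cdot 2 = 3 - 128 = -125$)
$X{\left(j,M \right)} = -6$ ($X{\left(j,M \right)} = \left(-1\right) 3 - 3 = -3 - 3 = -6$)
$\frac{w}{X{\left(-21,\left(-4\right)^{2} \right)}} = - \frac{125}{-6} = \left(-125\right) \left(- \frac{1}{6}\right) = \frac{125}{6}$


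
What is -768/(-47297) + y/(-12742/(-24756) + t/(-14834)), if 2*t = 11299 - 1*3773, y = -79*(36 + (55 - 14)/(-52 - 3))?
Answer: -47510385672537063/4452835186250 ≈ -10670.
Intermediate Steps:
y = -153181/55 (y = -79*(36 + 41/(-55)) = -79*(36 + 41*(-1/55)) = -79*(36 - 41/55) = -79*1939/55 = -153181/55 ≈ -2785.1)
t = 3763 (t = (11299 - 1*3773)/2 = (11299 - 3773)/2 = (½)*7526 = 3763)
-768/(-47297) + y/(-12742/(-24756) + t/(-14834)) = -768/(-47297) - 153181/(55*(-12742/(-24756) + 3763/(-14834))) = -768*(-1/47297) - 153181/(55*(-12742*(-1/24756) + 3763*(-1/14834))) = 768/47297 - 153181/(55*(6371/12378 - 3763/14834)) = 768/47297 - 153181/(55*11982250/45903813) = 768/47297 - 153181/55*45903813/11982250 = 768/47297 - 1004513139879/94146250 = -47510385672537063/4452835186250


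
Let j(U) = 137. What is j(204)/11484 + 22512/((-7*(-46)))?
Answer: 18469423/264132 ≈ 69.925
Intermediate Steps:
j(204)/11484 + 22512/((-7*(-46))) = 137/11484 + 22512/((-7*(-46))) = 137*(1/11484) + 22512/322 = 137/11484 + 22512*(1/322) = 137/11484 + 1608/23 = 18469423/264132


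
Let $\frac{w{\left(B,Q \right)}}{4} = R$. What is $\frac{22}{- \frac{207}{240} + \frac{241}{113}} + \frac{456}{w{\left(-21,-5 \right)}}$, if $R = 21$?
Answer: $\frac{1828514}{80381} \approx 22.748$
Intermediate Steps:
$w{\left(B,Q \right)} = 84$ ($w{\left(B,Q \right)} = 4 \cdot 21 = 84$)
$\frac{22}{- \frac{207}{240} + \frac{241}{113}} + \frac{456}{w{\left(-21,-5 \right)}} = \frac{22}{- \frac{207}{240} + \frac{241}{113}} + \frac{456}{84} = \frac{22}{\left(-207\right) \frac{1}{240} + 241 \cdot \frac{1}{113}} + 456 \cdot \frac{1}{84} = \frac{22}{- \frac{69}{80} + \frac{241}{113}} + \frac{38}{7} = \frac{22}{\frac{11483}{9040}} + \frac{38}{7} = 22 \cdot \frac{9040}{11483} + \frac{38}{7} = \frac{198880}{11483} + \frac{38}{7} = \frac{1828514}{80381}$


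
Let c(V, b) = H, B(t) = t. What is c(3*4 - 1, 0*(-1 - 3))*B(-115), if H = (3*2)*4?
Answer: -2760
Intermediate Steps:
H = 24 (H = 6*4 = 24)
c(V, b) = 24
c(3*4 - 1, 0*(-1 - 3))*B(-115) = 24*(-115) = -2760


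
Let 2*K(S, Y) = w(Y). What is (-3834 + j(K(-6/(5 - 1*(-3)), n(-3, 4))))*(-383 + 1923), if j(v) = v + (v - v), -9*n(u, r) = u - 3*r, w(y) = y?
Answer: -17709230/3 ≈ -5.9031e+6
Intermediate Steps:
n(u, r) = -u/9 + r/3 (n(u, r) = -(u - 3*r)/9 = -u/9 + r/3)
K(S, Y) = Y/2
j(v) = v (j(v) = v + 0 = v)
(-3834 + j(K(-6/(5 - 1*(-3)), n(-3, 4))))*(-383 + 1923) = (-3834 + (-⅑*(-3) + (⅓)*4)/2)*(-383 + 1923) = (-3834 + (⅓ + 4/3)/2)*1540 = (-3834 + (½)*(5/3))*1540 = (-3834 + ⅚)*1540 = -22999/6*1540 = -17709230/3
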